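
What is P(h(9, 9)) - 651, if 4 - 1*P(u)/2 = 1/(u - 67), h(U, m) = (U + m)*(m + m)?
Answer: -165253/257 ≈ -643.01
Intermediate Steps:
h(U, m) = 2*m*(U + m) (h(U, m) = (U + m)*(2*m) = 2*m*(U + m))
P(u) = 8 - 2/(-67 + u) (P(u) = 8 - 2/(u - 67) = 8 - 2/(-67 + u))
P(h(9, 9)) - 651 = 2*(-269 + 4*(2*9*(9 + 9)))/(-67 + 2*9*(9 + 9)) - 651 = 2*(-269 + 4*(2*9*18))/(-67 + 2*9*18) - 651 = 2*(-269 + 4*324)/(-67 + 324) - 651 = 2*(-269 + 1296)/257 - 651 = 2*(1/257)*1027 - 651 = 2054/257 - 651 = -165253/257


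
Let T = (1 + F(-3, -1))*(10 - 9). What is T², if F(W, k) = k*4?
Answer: 9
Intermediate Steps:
F(W, k) = 4*k
T = -3 (T = (1 + 4*(-1))*(10 - 9) = (1 - 4)*1 = -3*1 = -3)
T² = (-3)² = 9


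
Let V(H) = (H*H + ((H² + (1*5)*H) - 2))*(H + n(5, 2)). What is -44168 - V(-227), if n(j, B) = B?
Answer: 22888057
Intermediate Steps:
V(H) = (2 + H)*(-2 + 2*H² + 5*H) (V(H) = (H*H + ((H² + (1*5)*H) - 2))*(H + 2) = (H² + ((H² + 5*H) - 2))*(2 + H) = (H² + (-2 + H² + 5*H))*(2 + H) = (-2 + 2*H² + 5*H)*(2 + H) = (2 + H)*(-2 + 2*H² + 5*H))
-44168 - V(-227) = -44168 - (-4 + 2*(-227)³ + 8*(-227) + 9*(-227)²) = -44168 - (-4 + 2*(-11697083) - 1816 + 9*51529) = -44168 - (-4 - 23394166 - 1816 + 463761) = -44168 - 1*(-22932225) = -44168 + 22932225 = 22888057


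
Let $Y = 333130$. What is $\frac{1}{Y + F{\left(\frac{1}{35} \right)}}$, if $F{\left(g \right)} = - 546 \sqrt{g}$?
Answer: $\frac{118975}{39634138708} + \frac{39 \sqrt{35}}{277438970956} \approx 3.0027 \cdot 10^{-6}$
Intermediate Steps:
$\frac{1}{Y + F{\left(\frac{1}{35} \right)}} = \frac{1}{333130 - 546 \sqrt{\frac{1}{35}}} = \frac{1}{333130 - \frac{546}{\sqrt{35}}} = \frac{1}{333130 - 546 \frac{\sqrt{35}}{35}} = \frac{1}{333130 - \frac{78 \sqrt{35}}{5}}$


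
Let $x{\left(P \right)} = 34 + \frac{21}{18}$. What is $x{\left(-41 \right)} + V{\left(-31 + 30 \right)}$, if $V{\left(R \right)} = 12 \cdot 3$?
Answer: $\frac{427}{6} \approx 71.167$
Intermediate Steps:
$x{\left(P \right)} = \frac{211}{6}$ ($x{\left(P \right)} = 34 + 21 \cdot \frac{1}{18} = 34 + \frac{7}{6} = \frac{211}{6}$)
$V{\left(R \right)} = 36$
$x{\left(-41 \right)} + V{\left(-31 + 30 \right)} = \frac{211}{6} + 36 = \frac{427}{6}$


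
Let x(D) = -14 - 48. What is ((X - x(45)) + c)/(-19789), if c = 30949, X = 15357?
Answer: -6624/2827 ≈ -2.3431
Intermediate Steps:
x(D) = -62
((X - x(45)) + c)/(-19789) = ((15357 - 1*(-62)) + 30949)/(-19789) = ((15357 + 62) + 30949)*(-1/19789) = (15419 + 30949)*(-1/19789) = 46368*(-1/19789) = -6624/2827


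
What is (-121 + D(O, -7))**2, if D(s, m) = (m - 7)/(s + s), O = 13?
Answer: 2496400/169 ≈ 14772.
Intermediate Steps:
D(s, m) = (-7 + m)/(2*s) (D(s, m) = (-7 + m)/((2*s)) = (-7 + m)*(1/(2*s)) = (-7 + m)/(2*s))
(-121 + D(O, -7))**2 = (-121 + (1/2)*(-7 - 7)/13)**2 = (-121 + (1/2)*(1/13)*(-14))**2 = (-121 - 7/13)**2 = (-1580/13)**2 = 2496400/169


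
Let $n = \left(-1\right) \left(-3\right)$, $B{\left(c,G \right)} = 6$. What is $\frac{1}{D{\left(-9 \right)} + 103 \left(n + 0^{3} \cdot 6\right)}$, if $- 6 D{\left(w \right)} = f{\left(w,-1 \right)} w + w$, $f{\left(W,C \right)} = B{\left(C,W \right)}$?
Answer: $\frac{2}{639} \approx 0.0031299$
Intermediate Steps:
$n = 3$
$f{\left(W,C \right)} = 6$
$D{\left(w \right)} = - \frac{7 w}{6}$ ($D{\left(w \right)} = - \frac{6 w + w}{6} = - \frac{7 w}{6}$)
$\frac{1}{D{\left(-9 \right)} + 103 \left(n + 0^{3} \cdot 6\right)} = \frac{1}{\left(- \frac{7}{6}\right) \left(-9\right) + 103 \left(3 + 0^{3} \cdot 6\right)} = \frac{1}{\frac{21}{2} + 103 \left(3 + 0 \cdot 6\right)} = \frac{1}{\frac{21}{2} + 103 \left(3 + 0\right)} = \frac{1}{\frac{21}{2} + 103 \cdot 3} = \frac{1}{\frac{21}{2} + 309} = \frac{1}{\frac{639}{2}} = \frac{2}{639}$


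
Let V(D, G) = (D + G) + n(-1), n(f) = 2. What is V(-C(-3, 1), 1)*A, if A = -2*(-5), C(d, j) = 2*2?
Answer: -10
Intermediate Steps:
C(d, j) = 4
V(D, G) = 2 + D + G (V(D, G) = (D + G) + 2 = 2 + D + G)
A = 10
V(-C(-3, 1), 1)*A = (2 - 1*4 + 1)*10 = (2 - 4 + 1)*10 = -1*10 = -10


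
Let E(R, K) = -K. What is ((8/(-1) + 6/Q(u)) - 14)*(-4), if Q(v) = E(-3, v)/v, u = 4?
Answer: 112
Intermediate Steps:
Q(v) = -1 (Q(v) = (-v)/v = -1)
((8/(-1) + 6/Q(u)) - 14)*(-4) = ((8/(-1) + 6/(-1)) - 14)*(-4) = ((8*(-1) + 6*(-1)) - 14)*(-4) = ((-8 - 6) - 14)*(-4) = (-14 - 14)*(-4) = -28*(-4) = 112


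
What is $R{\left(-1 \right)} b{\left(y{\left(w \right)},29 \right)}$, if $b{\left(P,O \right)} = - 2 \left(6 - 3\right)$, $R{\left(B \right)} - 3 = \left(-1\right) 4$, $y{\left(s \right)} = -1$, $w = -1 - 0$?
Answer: $6$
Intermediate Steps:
$w = -1$ ($w = -1 + 0 = -1$)
$R{\left(B \right)} = -1$ ($R{\left(B \right)} = 3 - 4 = -1$)
$b{\left(P,O \right)} = -6$ ($b{\left(P,O \right)} = \left(-2\right) 3 = -6$)
$R{\left(-1 \right)} b{\left(y{\left(w \right)},29 \right)} = \left(-1\right) \left(-6\right) = 6$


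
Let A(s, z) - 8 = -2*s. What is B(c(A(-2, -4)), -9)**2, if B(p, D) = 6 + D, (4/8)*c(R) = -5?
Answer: 9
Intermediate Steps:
A(s, z) = 8 - 2*s
c(R) = -10 (c(R) = 2*(-5) = -10)
B(c(A(-2, -4)), -9)**2 = (6 - 9)**2 = (-3)**2 = 9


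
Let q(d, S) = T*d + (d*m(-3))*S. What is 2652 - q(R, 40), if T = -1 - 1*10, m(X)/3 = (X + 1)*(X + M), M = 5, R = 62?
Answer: 33094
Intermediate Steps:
m(X) = 3*(1 + X)*(5 + X) (m(X) = 3*((X + 1)*(X + 5)) = 3*((1 + X)*(5 + X)) = 3*(1 + X)*(5 + X))
T = -11 (T = -1 - 10 = -11)
q(d, S) = -11*d - 12*S*d (q(d, S) = -11*d + (d*(15 + 3*(-3)² + 18*(-3)))*S = -11*d + (d*(15 + 3*9 - 54))*S = -11*d + (d*(15 + 27 - 54))*S = -11*d + (d*(-12))*S = -11*d + (-12*d)*S = -11*d - 12*S*d)
2652 - q(R, 40) = 2652 - 62*(-11 - 12*40) = 2652 - 62*(-11 - 480) = 2652 - 62*(-491) = 2652 - 1*(-30442) = 2652 + 30442 = 33094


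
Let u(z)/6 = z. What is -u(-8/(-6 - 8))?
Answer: -24/7 ≈ -3.4286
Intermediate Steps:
u(z) = 6*z
-u(-8/(-6 - 8)) = -6*(-8/(-6 - 8)) = -6*(-8/(-14)) = -6*(-8*(-1/14)) = -6*4/7 = -1*24/7 = -24/7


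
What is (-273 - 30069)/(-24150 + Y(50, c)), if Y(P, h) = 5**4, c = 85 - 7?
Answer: 30342/23525 ≈ 1.2898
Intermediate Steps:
c = 78
Y(P, h) = 625
(-273 - 30069)/(-24150 + Y(50, c)) = (-273 - 30069)/(-24150 + 625) = -30342/(-23525) = -30342*(-1/23525) = 30342/23525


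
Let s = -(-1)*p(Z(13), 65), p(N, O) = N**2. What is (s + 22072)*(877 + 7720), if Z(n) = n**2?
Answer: 435291901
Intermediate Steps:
s = 28561 (s = -(-1)*(13**2)**2 = -(-1)*169**2 = -(-1)*28561 = -1*(-28561) = 28561)
(s + 22072)*(877 + 7720) = (28561 + 22072)*(877 + 7720) = 50633*8597 = 435291901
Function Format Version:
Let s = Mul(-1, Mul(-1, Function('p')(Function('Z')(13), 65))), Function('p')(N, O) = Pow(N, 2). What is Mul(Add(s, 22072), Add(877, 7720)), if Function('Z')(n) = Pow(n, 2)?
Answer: 435291901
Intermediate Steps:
s = 28561 (s = Mul(-1, Mul(-1, Pow(Pow(13, 2), 2))) = Mul(-1, Mul(-1, Pow(169, 2))) = Mul(-1, Mul(-1, 28561)) = Mul(-1, -28561) = 28561)
Mul(Add(s, 22072), Add(877, 7720)) = Mul(Add(28561, 22072), Add(877, 7720)) = Mul(50633, 8597) = 435291901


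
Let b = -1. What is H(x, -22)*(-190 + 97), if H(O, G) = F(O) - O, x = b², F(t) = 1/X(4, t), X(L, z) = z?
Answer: 0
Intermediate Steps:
F(t) = 1/t
x = 1 (x = (-1)² = 1)
H(O, G) = 1/O - O
H(x, -22)*(-190 + 97) = (1/1 - 1*1)*(-190 + 97) = (1 - 1)*(-93) = 0*(-93) = 0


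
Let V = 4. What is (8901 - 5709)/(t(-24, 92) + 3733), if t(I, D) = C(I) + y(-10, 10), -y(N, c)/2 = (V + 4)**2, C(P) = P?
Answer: 3192/3581 ≈ 0.89137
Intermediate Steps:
y(N, c) = -128 (y(N, c) = -2*(4 + 4)**2 = -2*8**2 = -2*64 = -128)
t(I, D) = -128 + I (t(I, D) = I - 128 = -128 + I)
(8901 - 5709)/(t(-24, 92) + 3733) = (8901 - 5709)/((-128 - 24) + 3733) = 3192/(-152 + 3733) = 3192/3581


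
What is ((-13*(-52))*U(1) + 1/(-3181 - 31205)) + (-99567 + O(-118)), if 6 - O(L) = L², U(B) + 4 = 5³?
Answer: -1089657955/34386 ≈ -31689.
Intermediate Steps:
U(B) = 121 (U(B) = -4 + 5³ = -4 + 125 = 121)
O(L) = 6 - L²
((-13*(-52))*U(1) + 1/(-3181 - 31205)) + (-99567 + O(-118)) = (-13*(-52)*121 + 1/(-3181 - 31205)) + (-99567 + (6 - 1*(-118)²)) = (676*121 + 1/(-34386)) + (-99567 + (6 - 1*13924)) = (81796 - 1/34386) + (-99567 + (6 - 13924)) = 2812637255/34386 + (-99567 - 13918) = 2812637255/34386 - 113485 = -1089657955/34386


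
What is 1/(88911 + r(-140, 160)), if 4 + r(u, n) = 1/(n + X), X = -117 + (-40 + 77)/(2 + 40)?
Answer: 1843/163855643 ≈ 1.1248e-5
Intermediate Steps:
X = -4877/42 (X = -117 + 37/42 = -4877/42 ≈ -116.12)
r(u, n) = -4 + 1/(-4877/42 + n) (r(u, n) = -4 + 1/(n - 4877/42) = -4 + 1/(-4877/42 + n))
1/(88911 + r(-140, 160)) = 1/(88911 + 2*(9775 - 84*160)/(-4877 + 42*160)) = 1/(88911 + 2*(9775 - 13440)/(-4877 + 6720)) = 1/(88911 + 2*(-3665)/1843) = 1/(88911 + 2*(1/1843)*(-3665)) = 1/(88911 - 7330/1843) = 1/(163855643/1843) = 1843/163855643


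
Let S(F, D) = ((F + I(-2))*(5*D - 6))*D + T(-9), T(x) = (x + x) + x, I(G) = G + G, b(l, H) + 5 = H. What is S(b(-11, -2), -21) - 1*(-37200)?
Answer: 11532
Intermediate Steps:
b(l, H) = -5 + H
I(G) = 2*G
T(x) = 3*x (T(x) = 2*x + x = 3*x)
S(F, D) = -27 + D*(-6 + 5*D)*(-4 + F) (S(F, D) = ((F + 2*(-2))*(5*D - 6))*D + 3*(-9) = ((F - 4)*(-6 + 5*D))*D - 27 = ((-4 + F)*(-6 + 5*D))*D - 27 = ((-6 + 5*D)*(-4 + F))*D - 27 = D*(-6 + 5*D)*(-4 + F) - 27 = -27 + D*(-6 + 5*D)*(-4 + F))
S(b(-11, -2), -21) - 1*(-37200) = (-27 - 20*(-21)**2 + 24*(-21) - 6*(-21)*(-5 - 2) + 5*(-5 - 2)*(-21)**2) - 1*(-37200) = (-27 - 20*441 - 504 - 6*(-21)*(-7) + 5*(-7)*441) + 37200 = (-27 - 8820 - 504 - 882 - 15435) + 37200 = -25668 + 37200 = 11532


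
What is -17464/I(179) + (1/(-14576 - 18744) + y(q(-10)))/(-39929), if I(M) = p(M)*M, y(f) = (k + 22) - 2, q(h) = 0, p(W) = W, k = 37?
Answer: -23295557782719/42628444765480 ≈ -0.54648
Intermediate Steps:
y(f) = 57 (y(f) = (37 + 22) - 2 = 59 - 2 = 57)
I(M) = M**2 (I(M) = M*M = M**2)
-17464/I(179) + (1/(-14576 - 18744) + y(q(-10)))/(-39929) = -17464/(179**2) + (1/(-14576 - 18744) + 57)/(-39929) = -17464/32041 + (1/(-33320) + 57)*(-1/39929) = -17464*1/32041 + (-1/33320 + 57)*(-1/39929) = -17464/32041 + (1899239/33320)*(-1/39929) = -17464/32041 - 1899239/1330434280 = -23295557782719/42628444765480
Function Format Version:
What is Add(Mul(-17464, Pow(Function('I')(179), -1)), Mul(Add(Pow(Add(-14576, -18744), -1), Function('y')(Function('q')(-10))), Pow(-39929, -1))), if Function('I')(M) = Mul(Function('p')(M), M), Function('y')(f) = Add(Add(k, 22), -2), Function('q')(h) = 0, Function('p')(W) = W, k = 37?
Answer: Rational(-23295557782719, 42628444765480) ≈ -0.54648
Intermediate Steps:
Function('y')(f) = 57 (Function('y')(f) = Add(Add(37, 22), -2) = Add(59, -2) = 57)
Function('I')(M) = Pow(M, 2) (Function('I')(M) = Mul(M, M) = Pow(M, 2))
Add(Mul(-17464, Pow(Function('I')(179), -1)), Mul(Add(Pow(Add(-14576, -18744), -1), Function('y')(Function('q')(-10))), Pow(-39929, -1))) = Add(Mul(-17464, Pow(Pow(179, 2), -1)), Mul(Add(Pow(Add(-14576, -18744), -1), 57), Pow(-39929, -1))) = Add(Mul(-17464, Pow(32041, -1)), Mul(Add(Pow(-33320, -1), 57), Rational(-1, 39929))) = Add(Mul(-17464, Rational(1, 32041)), Mul(Add(Rational(-1, 33320), 57), Rational(-1, 39929))) = Add(Rational(-17464, 32041), Mul(Rational(1899239, 33320), Rational(-1, 39929))) = Add(Rational(-17464, 32041), Rational(-1899239, 1330434280)) = Rational(-23295557782719, 42628444765480)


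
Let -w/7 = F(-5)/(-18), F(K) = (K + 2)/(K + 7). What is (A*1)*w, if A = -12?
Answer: 7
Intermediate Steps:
F(K) = (2 + K)/(7 + K)
w = -7/12 (w = -7*(2 - 5)/(7 - 5)/(-18) = -7*-3/2*(-1)/18 = -7*(1/2)*(-3)*(-1)/18 = -(-21)*(-1)/(2*18) = -7*1/12 = -7/12 ≈ -0.58333)
(A*1)*w = -12*1*(-7/12) = -12*(-7/12) = 7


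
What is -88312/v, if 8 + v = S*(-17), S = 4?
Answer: 1162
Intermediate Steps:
v = -76 (v = -8 + 4*(-17) = -8 - 68 = -76)
-88312/v = -88312/(-76) = -88312*(-1/76) = 1162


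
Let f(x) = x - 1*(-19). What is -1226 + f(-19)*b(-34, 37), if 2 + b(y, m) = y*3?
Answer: -1226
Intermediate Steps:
f(x) = 19 + x (f(x) = x + 19 = 19 + x)
b(y, m) = -2 + 3*y (b(y, m) = -2 + y*3 = -2 + 3*y)
-1226 + f(-19)*b(-34, 37) = -1226 + (19 - 19)*(-2 + 3*(-34)) = -1226 + 0*(-2 - 102) = -1226 + 0*(-104) = -1226 + 0 = -1226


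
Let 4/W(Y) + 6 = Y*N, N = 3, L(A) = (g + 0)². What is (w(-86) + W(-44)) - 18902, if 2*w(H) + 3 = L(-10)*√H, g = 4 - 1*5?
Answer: -2608687/138 + I*√86/2 ≈ -18904.0 + 4.6368*I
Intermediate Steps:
g = -1 (g = 4 - 5 = -1)
L(A) = 1 (L(A) = (-1 + 0)² = (-1)² = 1)
w(H) = -3/2 + √H/2 (w(H) = -3/2 + (1*√H)/2 = -3/2 + √H/2)
W(Y) = 4/(-6 + 3*Y) (W(Y) = 4/(-6 + Y*3) = 4/(-6 + 3*Y))
(w(-86) + W(-44)) - 18902 = ((-3/2 + √(-86)/2) + 4/(3*(-2 - 44))) - 18902 = ((-3/2 + (I*√86)/2) + (4/3)/(-46)) - 18902 = ((-3/2 + I*√86/2) + (4/3)*(-1/46)) - 18902 = ((-3/2 + I*√86/2) - 2/69) - 18902 = (-211/138 + I*√86/2) - 18902 = -2608687/138 + I*√86/2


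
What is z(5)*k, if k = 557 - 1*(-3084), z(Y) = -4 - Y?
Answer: -32769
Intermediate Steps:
k = 3641 (k = 557 + 3084 = 3641)
z(5)*k = (-4 - 1*5)*3641 = (-4 - 5)*3641 = -9*3641 = -32769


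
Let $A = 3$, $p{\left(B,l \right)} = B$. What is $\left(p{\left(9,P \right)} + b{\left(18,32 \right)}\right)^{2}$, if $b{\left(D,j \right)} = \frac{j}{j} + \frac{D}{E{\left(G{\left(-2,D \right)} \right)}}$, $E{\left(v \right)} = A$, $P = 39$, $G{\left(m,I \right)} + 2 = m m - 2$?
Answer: $256$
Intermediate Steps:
$G{\left(m,I \right)} = -4 + m^{2}$ ($G{\left(m,I \right)} = -2 + \left(m m - 2\right) = -2 + \left(m^{2} - 2\right) = -2 + \left(-2 + m^{2}\right) = -4 + m^{2}$)
$E{\left(v \right)} = 3$
$b{\left(D,j \right)} = 1 + \frac{D}{3}$ ($b{\left(D,j \right)} = \frac{j}{j} + \frac{D}{3} = 1 + D \frac{1}{3} = 1 + \frac{D}{3}$)
$\left(p{\left(9,P \right)} + b{\left(18,32 \right)}\right)^{2} = \left(9 + \left(1 + \frac{1}{3} \cdot 18\right)\right)^{2} = \left(9 + \left(1 + 6\right)\right)^{2} = \left(9 + 7\right)^{2} = 16^{2} = 256$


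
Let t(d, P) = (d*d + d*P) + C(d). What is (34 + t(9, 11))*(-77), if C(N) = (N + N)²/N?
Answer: -19250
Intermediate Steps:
C(N) = 4*N (C(N) = (2*N)²/N = (4*N²)/N = 4*N)
t(d, P) = d² + 4*d + P*d (t(d, P) = (d*d + d*P) + 4*d = (d² + P*d) + 4*d = d² + 4*d + P*d)
(34 + t(9, 11))*(-77) = (34 + 9*(4 + 11 + 9))*(-77) = (34 + 9*24)*(-77) = (34 + 216)*(-77) = 250*(-77) = -19250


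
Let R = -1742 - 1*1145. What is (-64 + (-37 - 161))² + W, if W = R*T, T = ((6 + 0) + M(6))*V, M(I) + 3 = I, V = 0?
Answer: 68644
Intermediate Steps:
M(I) = -3 + I
R = -2887 (R = -1742 - 1145 = -2887)
T = 0 (T = ((6 + 0) + (-3 + 6))*0 = (6 + 3)*0 = 9*0 = 0)
W = 0 (W = -2887*0 = 0)
(-64 + (-37 - 161))² + W = (-64 + (-37 - 161))² + 0 = (-64 - 198)² + 0 = (-262)² + 0 = 68644 + 0 = 68644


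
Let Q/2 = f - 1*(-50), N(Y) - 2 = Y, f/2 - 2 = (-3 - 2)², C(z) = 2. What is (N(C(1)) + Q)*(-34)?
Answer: -7208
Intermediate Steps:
f = 54 (f = 4 + 2*(-3 - 2)² = 4 + 2*(-5)² = 4 + 2*25 = 4 + 50 = 54)
N(Y) = 2 + Y
Q = 208 (Q = 2*(54 - 1*(-50)) = 2*(54 + 50) = 2*104 = 208)
(N(C(1)) + Q)*(-34) = ((2 + 2) + 208)*(-34) = (4 + 208)*(-34) = 212*(-34) = -7208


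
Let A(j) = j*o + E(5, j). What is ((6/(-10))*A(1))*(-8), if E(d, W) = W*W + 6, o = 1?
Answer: 192/5 ≈ 38.400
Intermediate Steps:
E(d, W) = 6 + W² (E(d, W) = W² + 6 = 6 + W²)
A(j) = 6 + j + j² (A(j) = j*1 + (6 + j²) = j + (6 + j²) = 6 + j + j²)
((6/(-10))*A(1))*(-8) = ((6/(-10))*(6 + 1 + 1²))*(-8) = ((6*(-⅒))*(6 + 1 + 1))*(-8) = -⅗*8*(-8) = -24/5*(-8) = 192/5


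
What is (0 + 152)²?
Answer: 23104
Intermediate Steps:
(0 + 152)² = 152² = 23104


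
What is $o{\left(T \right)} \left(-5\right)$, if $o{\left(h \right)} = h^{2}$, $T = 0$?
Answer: $0$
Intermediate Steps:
$o{\left(T \right)} \left(-5\right) = 0^{2} \left(-5\right) = 0 \left(-5\right) = 0$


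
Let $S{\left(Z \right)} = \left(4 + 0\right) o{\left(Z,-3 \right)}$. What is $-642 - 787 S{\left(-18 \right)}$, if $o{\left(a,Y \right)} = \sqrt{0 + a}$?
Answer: $-642 - 9444 i \sqrt{2} \approx -642.0 - 13356.0 i$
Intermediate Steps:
$o{\left(a,Y \right)} = \sqrt{a}$
$S{\left(Z \right)} = 4 \sqrt{Z}$ ($S{\left(Z \right)} = \left(4 + 0\right) \sqrt{Z} = 4 \sqrt{Z}$)
$-642 - 787 S{\left(-18 \right)} = -642 - 787 \cdot 4 \sqrt{-18} = -642 - 787 \cdot 4 \cdot 3 i \sqrt{2} = -642 - 787 \cdot 12 i \sqrt{2} = -642 - 9444 i \sqrt{2}$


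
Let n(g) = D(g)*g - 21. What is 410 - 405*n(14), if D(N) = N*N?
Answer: -1102405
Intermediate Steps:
D(N) = N²
n(g) = -21 + g³ (n(g) = g²*g - 21 = g³ - 21 = -21 + g³)
410 - 405*n(14) = 410 - 405*(-21 + 14³) = 410 - 405*(-21 + 2744) = 410 - 405*2723 = 410 - 1102815 = -1102405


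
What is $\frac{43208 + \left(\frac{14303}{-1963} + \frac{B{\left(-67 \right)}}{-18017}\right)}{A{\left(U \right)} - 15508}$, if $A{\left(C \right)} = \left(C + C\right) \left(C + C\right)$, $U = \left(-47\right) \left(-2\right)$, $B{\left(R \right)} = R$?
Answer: $\frac{763947900269}{350773585578} \approx 2.1779$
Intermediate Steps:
$U = 94$
$A{\left(C \right)} = 4 C^{2}$ ($A{\left(C \right)} = 2 C 2 C = 4 C^{2}$)
$\frac{43208 + \left(\frac{14303}{-1963} + \frac{B{\left(-67 \right)}}{-18017}\right)}{A{\left(U \right)} - 15508} = \frac{43208 + \left(\frac{14303}{-1963} - \frac{67}{-18017}\right)}{4 \cdot 94^{2} - 15508} = \frac{43208 + \left(14303 \left(- \frac{1}{1963}\right) - - \frac{67}{18017}\right)}{4 \cdot 8836 - 15508} = \frac{43208 + \left(- \frac{14303}{1963} + \frac{67}{18017}\right)}{35344 - 15508} = \frac{43208 - \frac{257565630}{35367371}}{19836} = \frac{1527895800538}{35367371} \cdot \frac{1}{19836} = \frac{763947900269}{350773585578}$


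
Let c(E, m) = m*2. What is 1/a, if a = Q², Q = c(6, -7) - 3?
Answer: 1/289 ≈ 0.0034602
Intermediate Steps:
c(E, m) = 2*m
Q = -17 (Q = 2*(-7) - 3 = -14 - 3 = -17)
a = 289 (a = (-17)² = 289)
1/a = 1/289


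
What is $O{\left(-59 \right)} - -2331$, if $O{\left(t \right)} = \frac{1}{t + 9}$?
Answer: $\frac{116549}{50} \approx 2331.0$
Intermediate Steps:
$O{\left(t \right)} = \frac{1}{9 + t}$
$O{\left(-59 \right)} - -2331 = \frac{1}{9 - 59} - -2331 = \frac{1}{-50} + 2331 = - \frac{1}{50} + 2331 = \frac{116549}{50}$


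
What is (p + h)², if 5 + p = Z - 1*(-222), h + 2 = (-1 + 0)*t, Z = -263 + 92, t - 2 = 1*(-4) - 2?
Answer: 2304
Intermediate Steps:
t = -4 (t = 2 + (1*(-4) - 2) = 2 + (-4 - 2) = 2 - 6 = -4)
Z = -171
h = 2 (h = -2 + (-1 + 0)*(-4) = -2 - 1*(-4) = -2 + 4 = 2)
p = 46 (p = -5 + (-171 - 1*(-222)) = -5 + (-171 + 222) = -5 + 51 = 46)
(p + h)² = (46 + 2)² = 48² = 2304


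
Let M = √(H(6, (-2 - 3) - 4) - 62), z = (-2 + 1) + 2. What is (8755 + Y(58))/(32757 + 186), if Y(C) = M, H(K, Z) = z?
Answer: 8755/32943 + I*√61/32943 ≈ 0.26576 + 0.00023708*I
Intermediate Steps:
z = 1 (z = -1 + 2 = 1)
H(K, Z) = 1
M = I*√61 (M = √(1 - 62) = √(-61) = I*√61 ≈ 7.8102*I)
Y(C) = I*√61
(8755 + Y(58))/(32757 + 186) = (8755 + I*√61)/(32757 + 186) = (8755 + I*√61)/32943 = (8755 + I*√61)*(1/32943) = 8755/32943 + I*√61/32943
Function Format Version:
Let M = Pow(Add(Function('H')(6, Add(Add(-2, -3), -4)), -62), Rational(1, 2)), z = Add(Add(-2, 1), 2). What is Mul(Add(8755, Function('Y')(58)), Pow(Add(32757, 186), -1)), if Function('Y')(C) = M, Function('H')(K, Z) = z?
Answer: Add(Rational(8755, 32943), Mul(Rational(1, 32943), I, Pow(61, Rational(1, 2)))) ≈ Add(0.26576, Mul(0.00023708, I))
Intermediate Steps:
z = 1 (z = Add(-1, 2) = 1)
Function('H')(K, Z) = 1
M = Mul(I, Pow(61, Rational(1, 2))) (M = Pow(Add(1, -62), Rational(1, 2)) = Pow(-61, Rational(1, 2)) = Mul(I, Pow(61, Rational(1, 2))) ≈ Mul(7.8102, I))
Function('Y')(C) = Mul(I, Pow(61, Rational(1, 2)))
Mul(Add(8755, Function('Y')(58)), Pow(Add(32757, 186), -1)) = Mul(Add(8755, Mul(I, Pow(61, Rational(1, 2)))), Pow(Add(32757, 186), -1)) = Mul(Add(8755, Mul(I, Pow(61, Rational(1, 2)))), Pow(32943, -1)) = Mul(Add(8755, Mul(I, Pow(61, Rational(1, 2)))), Rational(1, 32943)) = Add(Rational(8755, 32943), Mul(Rational(1, 32943), I, Pow(61, Rational(1, 2))))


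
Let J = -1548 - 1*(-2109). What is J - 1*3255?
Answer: -2694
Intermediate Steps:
J = 561 (J = -1548 + 2109 = 561)
J - 1*3255 = 561 - 1*3255 = 561 - 3255 = -2694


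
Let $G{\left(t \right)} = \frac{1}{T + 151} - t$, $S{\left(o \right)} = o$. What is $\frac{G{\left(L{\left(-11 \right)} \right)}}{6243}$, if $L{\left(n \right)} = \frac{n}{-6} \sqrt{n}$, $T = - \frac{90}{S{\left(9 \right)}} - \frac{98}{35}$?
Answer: $\frac{5}{4313913} - \frac{11 i \sqrt{11}}{37458} \approx 1.159 \cdot 10^{-6} - 0.00097397 i$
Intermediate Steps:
$T = - \frac{64}{5}$ ($T = - \frac{90}{9} - \frac{98}{35} = \left(-90\right) \frac{1}{9} - \frac{14}{5} = -10 - \frac{14}{5} = - \frac{64}{5} \approx -12.8$)
$L{\left(n \right)} = - \frac{n^{\frac{3}{2}}}{6}$ ($L{\left(n \right)} = n \left(- \frac{1}{6}\right) \sqrt{n} = - \frac{n}{6} \sqrt{n} = - \frac{n^{\frac{3}{2}}}{6}$)
$G{\left(t \right)} = \frac{5}{691} - t$ ($G{\left(t \right)} = \frac{1}{- \frac{64}{5} + 151} - t = \frac{1}{\frac{691}{5}} - t = \frac{5}{691} - t$)
$\frac{G{\left(L{\left(-11 \right)} \right)}}{6243} = \frac{\frac{5}{691} - - \frac{\left(-11\right)^{\frac{3}{2}}}{6}}{6243} = \left(\frac{5}{691} - - \frac{\left(-11\right) i \sqrt{11}}{6}\right) \frac{1}{6243} = \left(\frac{5}{691} - \frac{11 i \sqrt{11}}{6}\right) \frac{1}{6243} = \frac{5}{4313913} - \frac{11 i \sqrt{11}}{37458}$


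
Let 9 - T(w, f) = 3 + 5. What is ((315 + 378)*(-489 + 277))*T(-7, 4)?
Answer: -146916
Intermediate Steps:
T(w, f) = 1 (T(w, f) = 9 - (3 + 5) = 9 - 1*8 = 9 - 8 = 1)
((315 + 378)*(-489 + 277))*T(-7, 4) = ((315 + 378)*(-489 + 277))*1 = (693*(-212))*1 = -146916*1 = -146916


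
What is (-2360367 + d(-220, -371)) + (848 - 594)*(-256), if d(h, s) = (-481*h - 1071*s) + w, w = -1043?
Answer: -1923273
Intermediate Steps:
d(h, s) = -1043 - 1071*s - 481*h (d(h, s) = (-481*h - 1071*s) - 1043 = (-1071*s - 481*h) - 1043 = -1043 - 1071*s - 481*h)
(-2360367 + d(-220, -371)) + (848 - 594)*(-256) = (-2360367 + (-1043 - 1071*(-371) - 481*(-220))) + (848 - 594)*(-256) = (-2360367 + (-1043 + 397341 + 105820)) + 254*(-256) = (-2360367 + 502118) - 65024 = -1858249 - 65024 = -1923273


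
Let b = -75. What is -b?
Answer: 75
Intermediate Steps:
-b = -1*(-75) = 75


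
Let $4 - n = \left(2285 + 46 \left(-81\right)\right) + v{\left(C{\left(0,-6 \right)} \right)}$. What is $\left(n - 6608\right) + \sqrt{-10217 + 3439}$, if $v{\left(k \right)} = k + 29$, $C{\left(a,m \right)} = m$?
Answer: $-5186 + i \sqrt{6778} \approx -5186.0 + 82.329 i$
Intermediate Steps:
$v{\left(k \right)} = 29 + k$
$n = 1422$ ($n = 4 - \left(\left(2285 + 46 \left(-81\right)\right) + \left(29 - 6\right)\right) = 4 - \left(\left(2285 - 3726\right) + 23\right) = 4 - \left(-1441 + 23\right) = 4 - -1418 = 4 + 1418 = 1422$)
$\left(n - 6608\right) + \sqrt{-10217 + 3439} = \left(1422 - 6608\right) + \sqrt{-10217 + 3439} = -5186 + \sqrt{-6778} = -5186 + i \sqrt{6778}$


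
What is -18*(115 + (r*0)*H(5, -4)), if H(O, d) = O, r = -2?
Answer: -2070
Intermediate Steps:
-18*(115 + (r*0)*H(5, -4)) = -18*(115 - 2*0*5) = -18*(115 + 0*5) = -18*(115 + 0) = -18*115 = -2070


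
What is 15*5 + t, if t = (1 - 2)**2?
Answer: 76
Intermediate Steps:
t = 1 (t = (-1)**2 = 1)
15*5 + t = 15*5 + 1 = 75 + 1 = 76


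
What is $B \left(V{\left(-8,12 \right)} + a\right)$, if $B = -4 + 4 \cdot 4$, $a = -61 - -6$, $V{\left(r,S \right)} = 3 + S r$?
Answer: $-1776$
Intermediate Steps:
$a = -55$ ($a = -61 + 6 = -55$)
$B = 12$ ($B = -4 + 16 = 12$)
$B \left(V{\left(-8,12 \right)} + a\right) = 12 \left(\left(3 + 12 \left(-8\right)\right) - 55\right) = 12 \left(\left(3 - 96\right) - 55\right) = 12 \left(-93 - 55\right) = 12 \left(-148\right) = -1776$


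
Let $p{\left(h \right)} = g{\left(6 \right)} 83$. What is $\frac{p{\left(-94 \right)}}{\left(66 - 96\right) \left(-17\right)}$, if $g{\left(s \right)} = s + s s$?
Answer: $\frac{581}{85} \approx 6.8353$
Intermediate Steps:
$g{\left(s \right)} = s + s^{2}$
$p{\left(h \right)} = 3486$ ($p{\left(h \right)} = 6 \left(1 + 6\right) 83 = 6 \cdot 7 \cdot 83 = 42 \cdot 83 = 3486$)
$\frac{p{\left(-94 \right)}}{\left(66 - 96\right) \left(-17\right)} = \frac{3486}{\left(66 - 96\right) \left(-17\right)} = \frac{3486}{\left(-30\right) \left(-17\right)} = \frac{3486}{510} = 3486 \cdot \frac{1}{510} = \frac{581}{85}$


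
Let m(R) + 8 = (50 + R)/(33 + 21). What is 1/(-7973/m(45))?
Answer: 337/430542 ≈ 0.00078273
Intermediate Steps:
m(R) = -191/27 + R/54 (m(R) = -8 + (50 + R)/(33 + 21) = -8 + (50 + R)/54 = -8 + (50 + R)*(1/54) = -8 + (25/27 + R/54) = -191/27 + R/54)
1/(-7973/m(45)) = 1/(-7973/(-191/27 + (1/54)*45)) = 1/(-7973/(-191/27 + 5/6)) = 1/(-7973/(-337/54)) = 1/(-7973*(-54/337)) = 1/(430542/337) = 337/430542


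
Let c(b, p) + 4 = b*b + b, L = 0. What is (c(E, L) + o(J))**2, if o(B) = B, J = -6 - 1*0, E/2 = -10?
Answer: 136900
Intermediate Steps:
E = -20 (E = 2*(-10) = -20)
c(b, p) = -4 + b + b**2 (c(b, p) = -4 + (b*b + b) = -4 + (b**2 + b) = -4 + (b + b**2) = -4 + b + b**2)
J = -6 (J = -6 + 0 = -6)
(c(E, L) + o(J))**2 = ((-4 - 20 + (-20)**2) - 6)**2 = ((-4 - 20 + 400) - 6)**2 = (376 - 6)**2 = 370**2 = 136900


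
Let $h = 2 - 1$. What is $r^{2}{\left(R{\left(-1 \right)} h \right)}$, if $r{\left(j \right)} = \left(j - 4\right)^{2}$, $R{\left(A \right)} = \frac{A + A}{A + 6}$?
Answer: $\frac{234256}{625} \approx 374.81$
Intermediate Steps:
$R{\left(A \right)} = \frac{2 A}{6 + A}$
$h = 1$ ($h = 2 - 1 = 1$)
$r{\left(j \right)} = \left(-4 + j\right)^{2}$
$r^{2}{\left(R{\left(-1 \right)} h \right)} = \left(\left(-4 + 2 \left(-1\right) \frac{1}{6 - 1} \cdot 1\right)^{2}\right)^{2} = \left(\left(-4 + 2 \left(-1\right) \frac{1}{5} \cdot 1\right)^{2}\right)^{2} = \left(\left(-4 - \frac{2}{5}\right)^{2}\right)^{2} = \left(\left(- \frac{22}{5}\right)^{2}\right)^{2} = \left(\frac{484}{25}\right)^{2} = \frac{234256}{625}$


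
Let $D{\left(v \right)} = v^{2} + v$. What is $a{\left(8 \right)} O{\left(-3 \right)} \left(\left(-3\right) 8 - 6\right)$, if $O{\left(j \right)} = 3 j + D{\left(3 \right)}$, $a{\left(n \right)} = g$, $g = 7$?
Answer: $-630$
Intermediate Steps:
$D{\left(v \right)} = v + v^{2}$
$a{\left(n \right)} = 7$
$O{\left(j \right)} = 12 + 3 j$ ($O{\left(j \right)} = 3 j + 3 \left(1 + 3\right) = 3 j + 3 \cdot 4 = 3 j + 12 = 12 + 3 j$)
$a{\left(8 \right)} O{\left(-3 \right)} \left(\left(-3\right) 8 - 6\right) = 7 \left(12 + 3 \left(-3\right)\right) \left(\left(-3\right) 8 - 6\right) = 7 \left(12 - 9\right) \left(-24 - 6\right) = 7 \cdot 3 \left(-30\right) = 21 \left(-30\right) = -630$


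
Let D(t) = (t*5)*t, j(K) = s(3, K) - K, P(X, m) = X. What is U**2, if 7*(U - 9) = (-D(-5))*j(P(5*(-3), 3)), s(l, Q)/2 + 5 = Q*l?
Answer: 114233344/49 ≈ 2.3313e+6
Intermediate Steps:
s(l, Q) = -10 + 2*Q*l (s(l, Q) = -10 + 2*(Q*l) = -10 + 2*Q*l)
j(K) = -10 + 5*K (j(K) = (-10 + 2*K*3) - K = (-10 + 6*K) - K = -10 + 5*K)
D(t) = 5*t**2 (D(t) = (5*t)*t = 5*t**2)
U = 10688/7 (U = 9 + ((-5*(-5)**2)*(-10 + 5*(5*(-3))))/7 = 9 + ((-5*25)*(-10 + 5*(-15)))/7 = 9 + ((-1*125)*(-10 - 75))/7 = 9 + (-125*(-85))/7 = 9 + (1/7)*10625 = 9 + 10625/7 = 10688/7 ≈ 1526.9)
U**2 = (10688/7)**2 = 114233344/49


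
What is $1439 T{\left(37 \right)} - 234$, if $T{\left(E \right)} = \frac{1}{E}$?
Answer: $- \frac{7219}{37} \approx -195.11$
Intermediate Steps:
$1439 T{\left(37 \right)} - 234 = \frac{1439}{37} - 234 = - \frac{7219}{37}$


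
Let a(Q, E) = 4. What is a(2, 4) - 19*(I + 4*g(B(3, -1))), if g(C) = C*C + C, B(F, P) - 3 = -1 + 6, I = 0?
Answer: -5468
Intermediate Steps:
B(F, P) = 8 (B(F, P) = 3 + (-1 + 6) = 3 + 5 = 8)
g(C) = C + C² (g(C) = C² + C = C + C²)
a(2, 4) - 19*(I + 4*g(B(3, -1))) = 4 - 19*(0 + 4*(8*(1 + 8))) = 4 - 19*(0 + 4*(8*9)) = 4 - 19*(0 + 4*72) = 4 - 19*(0 + 288) = 4 - 19*288 = 4 - 5472 = -5468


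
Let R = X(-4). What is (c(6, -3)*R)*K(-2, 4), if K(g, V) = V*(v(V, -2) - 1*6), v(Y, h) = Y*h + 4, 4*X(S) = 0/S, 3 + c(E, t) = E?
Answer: 0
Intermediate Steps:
c(E, t) = -3 + E
X(S) = 0 (X(S) = (0/S)/4 = (¼)*0 = 0)
v(Y, h) = 4 + Y*h
R = 0
K(g, V) = V*(-2 - 2*V) (K(g, V) = V*((4 + V*(-2)) - 1*6) = V*((4 - 2*V) - 6) = V*(-2 - 2*V))
(c(6, -3)*R)*K(-2, 4) = ((-3 + 6)*0)*(2*4*(-1 - 1*4)) = (3*0)*(2*4*(-1 - 4)) = 0*(2*4*(-5)) = 0*(-40) = 0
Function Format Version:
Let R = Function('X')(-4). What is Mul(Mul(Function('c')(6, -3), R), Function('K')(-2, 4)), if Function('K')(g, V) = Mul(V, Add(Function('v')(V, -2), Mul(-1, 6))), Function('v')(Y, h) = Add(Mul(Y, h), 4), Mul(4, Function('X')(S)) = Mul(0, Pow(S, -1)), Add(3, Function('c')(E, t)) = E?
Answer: 0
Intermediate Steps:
Function('c')(E, t) = Add(-3, E)
Function('X')(S) = 0 (Function('X')(S) = Mul(Rational(1, 4), Mul(0, Pow(S, -1))) = Mul(Rational(1, 4), 0) = 0)
Function('v')(Y, h) = Add(4, Mul(Y, h))
R = 0
Function('K')(g, V) = Mul(V, Add(-2, Mul(-2, V))) (Function('K')(g, V) = Mul(V, Add(Add(4, Mul(V, -2)), Mul(-1, 6))) = Mul(V, Add(Add(4, Mul(-2, V)), -6)) = Mul(V, Add(-2, Mul(-2, V))))
Mul(Mul(Function('c')(6, -3), R), Function('K')(-2, 4)) = Mul(Mul(Add(-3, 6), 0), Mul(2, 4, Add(-1, Mul(-1, 4)))) = Mul(Mul(3, 0), Mul(2, 4, Add(-1, -4))) = Mul(0, Mul(2, 4, -5)) = Mul(0, -40) = 0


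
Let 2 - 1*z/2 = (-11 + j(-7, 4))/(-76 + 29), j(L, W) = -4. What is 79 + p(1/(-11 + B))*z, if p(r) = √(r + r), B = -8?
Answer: 79 + 158*I*√38/893 ≈ 79.0 + 1.0907*I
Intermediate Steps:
p(r) = √2*√r (p(r) = √(2*r) = √2*√r)
z = 158/47 (z = 4 - 2*(-11 - 4)/(-76 + 29) = 4 - (-30)/(-47) = 4 - (-30)*(-1)/47 = 4 - 2*15/47 = 4 - 30/47 = 158/47 ≈ 3.3617)
79 + p(1/(-11 + B))*z = 79 + (√2*√(1/(-11 - 8)))*(158/47) = 79 + (√2*√(1/(-19)))*(158/47) = 79 + (√2*√(-1/19))*(158/47) = 79 + (√2*(I*√19/19))*(158/47) = 79 + (I*√38/19)*(158/47) = 79 + 158*I*√38/893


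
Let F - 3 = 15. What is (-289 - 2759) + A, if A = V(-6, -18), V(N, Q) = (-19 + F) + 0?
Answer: -3049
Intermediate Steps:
F = 18 (F = 3 + 15 = 18)
V(N, Q) = -1 (V(N, Q) = (-19 + 18) + 0 = -1 + 0 = -1)
A = -1
(-289 - 2759) + A = (-289 - 2759) - 1 = -3048 - 1 = -3049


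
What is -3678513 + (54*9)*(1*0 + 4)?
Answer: -3676569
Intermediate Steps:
-3678513 + (54*9)*(1*0 + 4) = -3678513 + 486*(0 + 4) = -3678513 + 486*4 = -3678513 + 1944 = -3676569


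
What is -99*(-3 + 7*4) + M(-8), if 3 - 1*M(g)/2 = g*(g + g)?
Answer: -2725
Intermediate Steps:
M(g) = 6 - 4*g² (M(g) = 6 - 2*g*(g + g) = 6 - 2*g*2*g = 6 - 4*g²)
-99*(-3 + 7*4) + M(-8) = -99*(-3 + 7*4) + (6 - 4*(-8)²) = -99*(-3 + 28) + (6 - 4*64) = -99*25 + (6 - 256) = -2475 - 250 = -2725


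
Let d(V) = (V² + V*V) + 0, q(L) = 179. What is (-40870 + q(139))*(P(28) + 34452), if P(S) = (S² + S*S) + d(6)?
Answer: -1468619572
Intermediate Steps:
d(V) = 2*V² (d(V) = (V² + V²) + 0 = 2*V² + 0 = 2*V²)
P(S) = 72 + 2*S² (P(S) = (S² + S*S) + 2*6² = (S² + S²) + 2*36 = 2*S² + 72 = 72 + 2*S²)
(-40870 + q(139))*(P(28) + 34452) = (-40870 + 179)*((72 + 2*28²) + 34452) = -40691*((72 + 2*784) + 34452) = -40691*((72 + 1568) + 34452) = -40691*(1640 + 34452) = -40691*36092 = -1468619572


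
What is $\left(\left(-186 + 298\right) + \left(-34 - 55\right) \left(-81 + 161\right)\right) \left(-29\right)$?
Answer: $203232$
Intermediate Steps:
$\left(\left(-186 + 298\right) + \left(-34 - 55\right) \left(-81 + 161\right)\right) \left(-29\right) = \left(112 - 7120\right) \left(-29\right) = \left(-7008\right) \left(-29\right) = 203232$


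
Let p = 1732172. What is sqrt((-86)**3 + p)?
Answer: 2*sqrt(274029) ≈ 1047.0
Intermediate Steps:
sqrt((-86)**3 + p) = sqrt((-86)**3 + 1732172) = sqrt(-636056 + 1732172) = sqrt(1096116) = 2*sqrt(274029)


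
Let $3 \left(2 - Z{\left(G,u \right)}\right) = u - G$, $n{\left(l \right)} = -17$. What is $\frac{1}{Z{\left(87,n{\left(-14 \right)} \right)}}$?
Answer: $\frac{3}{110} \approx 0.027273$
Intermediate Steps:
$Z{\left(G,u \right)} = 2 - \frac{u}{3} + \frac{G}{3}$ ($Z{\left(G,u \right)} = 2 - \frac{u - G}{3} = 2 + \left(- \frac{u}{3} + \frac{G}{3}\right) = 2 - \frac{u}{3} + \frac{G}{3}$)
$\frac{1}{Z{\left(87,n{\left(-14 \right)} \right)}} = \frac{1}{2 - - \frac{17}{3} + \frac{1}{3} \cdot 87} = \frac{1}{2 + \frac{17}{3} + 29} = \frac{1}{\frac{110}{3}} = \frac{3}{110}$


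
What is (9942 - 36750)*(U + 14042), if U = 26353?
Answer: -1082909160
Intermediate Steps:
(9942 - 36750)*(U + 14042) = (9942 - 36750)*(26353 + 14042) = -26808*40395 = -1082909160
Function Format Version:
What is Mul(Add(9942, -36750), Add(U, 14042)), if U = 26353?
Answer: -1082909160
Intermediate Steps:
Mul(Add(9942, -36750), Add(U, 14042)) = Mul(Add(9942, -36750), Add(26353, 14042)) = Mul(-26808, 40395) = -1082909160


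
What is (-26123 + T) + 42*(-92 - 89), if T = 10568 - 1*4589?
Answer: -27746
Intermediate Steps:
T = 5979 (T = 10568 - 4589 = 5979)
(-26123 + T) + 42*(-92 - 89) = (-26123 + 5979) + 42*(-92 - 89) = -20144 + 42*(-181) = -20144 - 7602 = -27746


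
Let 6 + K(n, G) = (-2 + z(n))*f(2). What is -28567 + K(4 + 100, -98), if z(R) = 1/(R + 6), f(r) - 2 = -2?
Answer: -28573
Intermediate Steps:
f(r) = 0 (f(r) = 2 - 2 = 0)
z(R) = 1/(6 + R)
K(n, G) = -6 (K(n, G) = -6 + (-2 + 1/(6 + n))*0 = -6 + 0 = -6)
-28567 + K(4 + 100, -98) = -28567 - 6 = -28573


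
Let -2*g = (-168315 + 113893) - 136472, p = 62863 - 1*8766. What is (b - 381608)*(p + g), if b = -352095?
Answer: -109720881432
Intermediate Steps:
p = 54097 (p = 62863 - 8766 = 54097)
g = 95447 (g = -((-168315 + 113893) - 136472)/2 = -(-54422 - 136472)/2 = -½*(-190894) = 95447)
(b - 381608)*(p + g) = (-352095 - 381608)*(54097 + 95447) = -733703*149544 = -109720881432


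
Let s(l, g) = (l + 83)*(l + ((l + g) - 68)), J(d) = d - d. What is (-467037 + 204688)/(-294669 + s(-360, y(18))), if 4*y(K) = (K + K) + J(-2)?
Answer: 262349/78886 ≈ 3.3257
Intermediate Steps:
J(d) = 0
y(K) = K/2 (y(K) = ((K + K) + 0)/4 = (2*K + 0)/4 = (2*K)/4 = K/2)
s(l, g) = (83 + l)*(-68 + g + 2*l) (s(l, g) = (83 + l)*(l + ((g + l) - 68)) = (83 + l)*(l + (-68 + g + l)) = (83 + l)*(-68 + g + 2*l))
(-467037 + 204688)/(-294669 + s(-360, y(18))) = (-467037 + 204688)/(-294669 + (-5644 + 2*(-360)² + 83*((½)*18) + 98*(-360) + ((½)*18)*(-360))) = -262349/(-294669 + (-5644 + 2*129600 + 83*9 - 35280 + 9*(-360))) = -262349/(-294669 + (-5644 + 259200 + 747 - 35280 - 3240)) = -262349/(-294669 + 215783) = -262349/(-78886) = -262349*(-1/78886) = 262349/78886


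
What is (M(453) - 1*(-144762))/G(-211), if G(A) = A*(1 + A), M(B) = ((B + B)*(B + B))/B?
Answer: 24429/7385 ≈ 3.3079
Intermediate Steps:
M(B) = 4*B (M(B) = ((2*B)*(2*B))/B = (4*B²)/B = 4*B)
(M(453) - 1*(-144762))/G(-211) = (4*453 - 1*(-144762))/((-211*(1 - 211))) = (1812 + 144762)/((-211*(-210))) = 146574/44310 = 146574*(1/44310) = 24429/7385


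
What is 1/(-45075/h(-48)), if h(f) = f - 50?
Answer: 98/45075 ≈ 0.0021742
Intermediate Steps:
h(f) = -50 + f
1/(-45075/h(-48)) = 1/(-45075/(-50 - 48)) = 1/(-45075/(-98)) = 1/(-45075*(-1/98)) = 1/(45075/98) = 98/45075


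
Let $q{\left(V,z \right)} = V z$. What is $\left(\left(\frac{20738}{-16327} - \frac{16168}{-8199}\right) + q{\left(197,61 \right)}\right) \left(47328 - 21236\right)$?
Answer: $\frac{41975518732610980}{133865073} \approx 3.1357 \cdot 10^{8}$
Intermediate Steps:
$\left(\left(\frac{20738}{-16327} - \frac{16168}{-8199}\right) + q{\left(197,61 \right)}\right) \left(47328 - 21236\right) = \left(\left(\frac{20738}{-16327} - \frac{16168}{-8199}\right) + 197 \cdot 61\right) \left(47328 - 21236\right) = \left(\left(20738 \left(- \frac{1}{16327}\right) - - \frac{16168}{8199}\right) + 12017\right) 26092 = \left(\left(- \frac{20738}{16327} + \frac{16168}{8199}\right) + 12017\right) 26092 = \left(\frac{93944074}{133865073} + 12017\right) 26092 = \frac{1608750526315}{133865073} \cdot 26092 = \frac{41975518732610980}{133865073}$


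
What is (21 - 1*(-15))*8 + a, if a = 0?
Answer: 288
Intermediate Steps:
(21 - 1*(-15))*8 + a = (21 - 1*(-15))*8 + 0 = (21 + 15)*8 + 0 = 36*8 + 0 = 288 + 0 = 288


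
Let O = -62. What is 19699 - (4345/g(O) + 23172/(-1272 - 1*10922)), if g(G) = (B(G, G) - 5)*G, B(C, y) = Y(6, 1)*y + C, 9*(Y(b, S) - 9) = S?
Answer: 3850189058171/195433238 ≈ 19701.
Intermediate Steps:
Y(b, S) = 9 + S/9
B(C, y) = C + 82*y/9 (B(C, y) = (9 + (⅑)*1)*y + C = (9 + ⅑)*y + C = 82*y/9 + C = C + 82*y/9)
g(G) = G*(-5 + 91*G/9) (g(G) = ((G + 82*G/9) - 5)*G = (91*G/9 - 5)*G = (-5 + 91*G/9)*G = G*(-5 + 91*G/9))
19699 - (4345/g(O) + 23172/(-1272 - 1*10922)) = 19699 - (4345/(((⅑)*(-62)*(-45 + 91*(-62)))) + 23172/(-1272 - 1*10922)) = 19699 - (4345/(((⅑)*(-62)*(-45 - 5642))) + 23172/(-1272 - 10922)) = 19699 - (4345/(((⅑)*(-62)*(-5687))) + 23172/(-12194)) = 19699 - (4345/(352594/9) + 23172*(-1/12194)) = 19699 - (4345*(9/352594) - 11586/6097) = 19699 - (3555/32054 - 11586/6097) = 19699 - 1*(-349702809/195433238) = 19699 + 349702809/195433238 = 3850189058171/195433238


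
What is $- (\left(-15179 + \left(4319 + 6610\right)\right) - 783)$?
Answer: $5033$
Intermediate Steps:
$- (\left(-15179 + \left(4319 + 6610\right)\right) - 783) = - (\left(-15179 + 10929\right) - 783) = - (-4250 - 783) = \left(-1\right) \left(-5033\right) = 5033$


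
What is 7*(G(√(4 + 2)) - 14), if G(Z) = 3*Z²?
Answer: 28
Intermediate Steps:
7*(G(√(4 + 2)) - 14) = 7*(3*(√(4 + 2))² - 14) = 7*(3*(√6)² - 14) = 7*(3*6 - 14) = 7*(18 - 14) = 7*4 = 28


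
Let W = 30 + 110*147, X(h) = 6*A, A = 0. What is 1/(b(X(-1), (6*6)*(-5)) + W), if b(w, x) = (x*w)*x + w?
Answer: 1/16200 ≈ 6.1728e-5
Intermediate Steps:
X(h) = 0 (X(h) = 6*0 = 0)
b(w, x) = w + w*x² (b(w, x) = (w*x)*x + w = w*x² + w = w + w*x²)
W = 16200 (W = 30 + 16170 = 16200)
1/(b(X(-1), (6*6)*(-5)) + W) = 1/(0*(1 + ((6*6)*(-5))²) + 16200) = 1/(0*(1 + (36*(-5))²) + 16200) = 1/(0*(1 + (-180)²) + 16200) = 1/(0*(1 + 32400) + 16200) = 1/(0*32401 + 16200) = 1/(0 + 16200) = 1/16200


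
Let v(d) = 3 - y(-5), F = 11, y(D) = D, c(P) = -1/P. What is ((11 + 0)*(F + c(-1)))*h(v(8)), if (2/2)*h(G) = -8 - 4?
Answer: -1584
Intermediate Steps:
v(d) = 8 (v(d) = 3 - 1*(-5) = 3 + 5 = 8)
h(G) = -12 (h(G) = -8 - 4 = -12)
((11 + 0)*(F + c(-1)))*h(v(8)) = ((11 + 0)*(11 - 1/(-1)))*(-12) = (11*(11 - 1*(-1)))*(-12) = (11*(11 + 1))*(-12) = (11*12)*(-12) = 132*(-12) = -1584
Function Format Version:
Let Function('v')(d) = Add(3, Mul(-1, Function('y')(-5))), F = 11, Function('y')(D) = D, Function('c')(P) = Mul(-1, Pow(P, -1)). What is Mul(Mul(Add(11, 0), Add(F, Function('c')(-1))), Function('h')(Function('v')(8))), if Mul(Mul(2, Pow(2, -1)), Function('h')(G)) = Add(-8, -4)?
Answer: -1584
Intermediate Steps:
Function('v')(d) = 8 (Function('v')(d) = Add(3, Mul(-1, -5)) = Add(3, 5) = 8)
Function('h')(G) = -12 (Function('h')(G) = Add(-8, -4) = -12)
Mul(Mul(Add(11, 0), Add(F, Function('c')(-1))), Function('h')(Function('v')(8))) = Mul(Mul(Add(11, 0), Add(11, Mul(-1, Pow(-1, -1)))), -12) = Mul(Mul(11, Add(11, Mul(-1, -1))), -12) = Mul(Mul(11, Add(11, 1)), -12) = Mul(Mul(11, 12), -12) = Mul(132, -12) = -1584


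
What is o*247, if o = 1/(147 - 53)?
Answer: 247/94 ≈ 2.6277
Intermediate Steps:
o = 1/94 ≈ 0.010638
o*247 = (1/94)*247 = 247/94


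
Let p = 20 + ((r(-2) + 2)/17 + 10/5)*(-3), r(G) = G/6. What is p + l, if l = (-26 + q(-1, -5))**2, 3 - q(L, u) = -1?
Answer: 8461/17 ≈ 497.71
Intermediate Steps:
q(L, u) = 4 (q(L, u) = 3 - 1*(-1) = 3 + 1 = 4)
r(G) = G/6 (r(G) = G*(1/6) = G/6)
l = 484 (l = (-26 + 4)**2 = (-22)**2 = 484)
p = 233/17 (p = 20 + (((1/6)*(-2) + 2)/17 + 10/5)*(-3) = 20 + ((-1/3 + 2)*(1/17) + 10*(1/5))*(-3) = 20 + ((5/3)*(1/17) + 2)*(-3) = 20 + (5/51 + 2)*(-3) = 20 + (107/51)*(-3) = 20 - 107/17 = 233/17 ≈ 13.706)
p + l = 233/17 + 484 = 8461/17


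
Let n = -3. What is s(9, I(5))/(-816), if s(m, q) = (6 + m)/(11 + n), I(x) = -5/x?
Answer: -5/2176 ≈ -0.0022978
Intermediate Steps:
s(m, q) = ¾ + m/8 (s(m, q) = (6 + m)/(11 - 3) = (6 + m)/8 = (6 + m)*(⅛) = ¾ + m/8)
s(9, I(5))/(-816) = (¾ + (⅛)*9)/(-816) = (¾ + 9/8)*(-1/816) = (15/8)*(-1/816) = -5/2176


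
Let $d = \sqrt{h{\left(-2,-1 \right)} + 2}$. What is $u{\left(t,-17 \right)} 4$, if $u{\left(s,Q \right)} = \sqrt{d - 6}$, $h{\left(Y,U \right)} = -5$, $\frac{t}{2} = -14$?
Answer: $4 \sqrt{-6 + i \sqrt{3}} \approx 1.4 + 9.8975 i$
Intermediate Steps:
$t = -28$ ($t = 2 \left(-14\right) = -28$)
$d = i \sqrt{3}$ ($d = \sqrt{-5 + 2} = \sqrt{-3} = i \sqrt{3} \approx 1.732 i$)
$u{\left(s,Q \right)} = \sqrt{-6 + i \sqrt{3}}$ ($u{\left(s,Q \right)} = \sqrt{i \sqrt{3} - 6} = \sqrt{-6 + i \sqrt{3}}$)
$u{\left(t,-17 \right)} 4 = \sqrt{-6 + i \sqrt{3}} \cdot 4 = 4 \sqrt{-6 + i \sqrt{3}}$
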